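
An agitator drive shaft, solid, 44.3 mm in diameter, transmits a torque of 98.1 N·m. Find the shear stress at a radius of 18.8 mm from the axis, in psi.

707 psi

J = πd⁴/32 = π(0.0443)⁴/32 = 3.781×10^-7 m⁴.
Shear stress varies linearly with radius: τ = T·r/J = 98.10 × 0.0188 / 3.781×10^-7 = 4.878×10^6 Pa.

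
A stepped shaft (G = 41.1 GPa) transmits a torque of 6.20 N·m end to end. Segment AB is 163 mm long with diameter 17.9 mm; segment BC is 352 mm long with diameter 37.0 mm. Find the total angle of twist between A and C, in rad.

J_AB = π(0.0179)⁴/32 = 1.01×10^-8 m⁴; J_BC = π(0.0370)⁴/32 = 1.84×10^-7 m⁴.
θ = (T/G)·Σ L_i/J_i = (6.200/41.1×10⁹)·(0.163/1.01×10^-8 + 0.352/1.84×10^-7) = 2.728×10^-3 rad.

0.00273 rad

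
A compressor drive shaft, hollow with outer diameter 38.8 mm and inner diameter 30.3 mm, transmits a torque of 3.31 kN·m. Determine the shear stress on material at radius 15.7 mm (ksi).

53.9 ksi

J = π(d_o⁴ − d_i⁴)/32 = π(0.0388⁴ − 0.0303⁴)/32 = 1.397×10^-7 m⁴.
Shear stress varies linearly with radius: τ = T·r/J = 3310 × 0.0157 / 1.397×10^-7 = 3.719×10^8 Pa.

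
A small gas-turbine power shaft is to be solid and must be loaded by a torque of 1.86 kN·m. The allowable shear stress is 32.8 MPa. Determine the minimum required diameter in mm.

For a solid shaft τ_max = 16T/(πd³), so d = (16T/(π τ_allow))^(1/3) = (16·1860/(π·3.28×10^7))^(1/3) = 0.06610 m.

66.1 mm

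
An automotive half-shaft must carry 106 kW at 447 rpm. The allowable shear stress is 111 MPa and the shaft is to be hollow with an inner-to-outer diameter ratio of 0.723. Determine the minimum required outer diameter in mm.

ω = 2π·447/60 = 46.81 rad/s, so T = P/ω = 106×10³ / 46.81 = 2264 N·m.
For a hollow shaft with d_i/d_o = 0.723: τ_max = 16T/(π d_o³ (1−k⁴)), so d_o = [16T/(π τ_allow (1−k⁴))]^(1/3) = [16·2264/(π·1.11×10^8·0.7268)]^(1/3) = 0.05229 m.

52.3 mm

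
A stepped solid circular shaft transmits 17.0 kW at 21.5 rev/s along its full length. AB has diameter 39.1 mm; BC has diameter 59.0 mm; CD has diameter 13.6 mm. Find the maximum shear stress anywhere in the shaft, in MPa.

ω = 2π·21.5 = 135.1 rad/s, so T = P/ω = 17.0×10³ / 135.1 = 125.8 N·m.
Under the same torque, τ_max = 16T/(πd³) is largest where d is smallest — segment CD (d = 13.6 mm).
τ_max = 16·125.8/(π·(0.0136)³) = 2.548×10^8 Pa.

255 MPa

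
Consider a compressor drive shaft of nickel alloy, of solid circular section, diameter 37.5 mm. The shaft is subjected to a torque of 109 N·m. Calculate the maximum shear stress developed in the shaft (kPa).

J = πd⁴/32 = π(0.0375)⁴/32 = 1.941×10^-7 m⁴.
τ_max = T·r/J = 109.0 × 0.0187 / 1.941×10^-7 = 1.053×10^7 Pa.

10500 kPa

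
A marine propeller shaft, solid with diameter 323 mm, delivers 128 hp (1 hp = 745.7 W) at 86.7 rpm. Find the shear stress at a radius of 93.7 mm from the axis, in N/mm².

ω = 2π·86.7/60 = 9.079 rad/s, so T = P/ω = 128×745.7 / 9.079 = 10510 N·m.
J = πd⁴/32 = π(0.323)⁴/32 = 1.069×10^-3 m⁴.
Shear stress varies linearly with radius: τ = T·r/J = 10510 × 0.0937 / 1.069×10^-3 = 9.218×10^5 Pa.

0.922 N/mm²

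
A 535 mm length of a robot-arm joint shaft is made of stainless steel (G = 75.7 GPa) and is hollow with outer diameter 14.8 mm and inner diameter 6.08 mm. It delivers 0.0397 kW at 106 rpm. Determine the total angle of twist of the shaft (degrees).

ω = 2π·106/60 = 11.10 rad/s, so T = P/ω = 0.0397×10³ / 11.10 = 3.576 N·m.
J = π(d_o⁴ − d_i⁴)/32 = π(0.0148⁴ − 0.00608⁴)/32 = 4.576×10^-9 m⁴.
θ = T·L/(G·J) = 3.576 × 0.535 / (75.7×10⁹ × 4.576×10^-9) = 5.524×10^-3 rad.

0.316°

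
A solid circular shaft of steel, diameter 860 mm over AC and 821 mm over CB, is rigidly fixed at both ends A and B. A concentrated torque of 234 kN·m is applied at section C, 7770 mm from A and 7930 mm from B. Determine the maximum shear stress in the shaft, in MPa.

Compatibility: T_A·a/J_AC = T_B·b/J_CB with T_A + T_B = T₀.
J_AC = 0.0537 m⁴, J_CB = 0.0446 m⁴, so T_A = T₀·(J_AC/a)/((J_AC/a)+(J_CB/b)) = 129000 N·m, T_B = 105000 N·m.
τ in each portion: τ_AC = 1.03×10^6 Pa, τ_CB = 9.66×10^5 Pa; maximum is in AC.
τ_max = T_AC·r/J = 129000·0.430/0.0537 = 1.033×10^6 Pa.

1.03 MPa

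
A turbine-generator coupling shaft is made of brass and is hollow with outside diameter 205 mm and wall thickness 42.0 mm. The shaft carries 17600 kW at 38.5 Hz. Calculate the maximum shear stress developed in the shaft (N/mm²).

49.0 N/mm²

ω = 2π·38.5 = 241.9 rad/s, so T = P/ω = 17600×10³ / 241.9 = 72760 N·m.
J = π(d_o⁴ − d_i⁴)/32 = π(0.205⁴ − 0.121⁴)/32 = 1.523×10^-4 m⁴.
τ_max = T·r/J = 72760 × 0.102 / 1.523×10^-4 = 4.895×10^7 Pa.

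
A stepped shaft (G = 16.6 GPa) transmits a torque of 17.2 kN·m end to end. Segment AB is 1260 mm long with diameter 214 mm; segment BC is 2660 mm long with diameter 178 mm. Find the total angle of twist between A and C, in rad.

J_AB = π(0.214)⁴/32 = 2.06×10^-4 m⁴; J_BC = π(0.178)⁴/32 = 9.86×10^-5 m⁴.
θ = (T/G)·Σ L_i/J_i = (17200/16.6×10⁹)·(1.26/2.06×10^-4 + 2.66/9.86×10^-5) = 0.03431 rad.

0.0343 rad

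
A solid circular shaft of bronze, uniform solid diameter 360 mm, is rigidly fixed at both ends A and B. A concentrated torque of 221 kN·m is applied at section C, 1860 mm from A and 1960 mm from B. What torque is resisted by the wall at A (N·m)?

113000 N·m

With uniform GJ and both ends fixed, compatibility θ_AC = θ_CB gives T_A·a = T_B·b, together with T_A + T_B = T₀.
T_A = T₀·b/(a+b) = 221000·1960/3820 = 113400 N·m; T_B = 107600 N·m.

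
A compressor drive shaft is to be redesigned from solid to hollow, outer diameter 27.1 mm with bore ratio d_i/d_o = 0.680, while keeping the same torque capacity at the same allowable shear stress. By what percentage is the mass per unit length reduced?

Equal τ_max and T ⇒ the solid shaft needs d_s³ = d_o³(1−k⁴), so d_s = 27.1·(1−0.680⁴)^(1/3) = 25.01 mm.
Area ratio A_h/A_s = d_o²(1−k²)/d_s² = (1−k²)/(1−k⁴)^(2/3) = 0.6311.
Mass saving = 1 − 0.6311 = 36.9 %.

36.9 %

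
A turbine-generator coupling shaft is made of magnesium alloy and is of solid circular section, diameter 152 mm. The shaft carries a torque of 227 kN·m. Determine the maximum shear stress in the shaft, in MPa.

329 MPa

J = πd⁴/32 = π(0.152)⁴/32 = 5.241×10^-5 m⁴.
τ_max = T·r/J = 227000 × 0.0760 / 5.241×10^-5 = 3.292×10^8 Pa.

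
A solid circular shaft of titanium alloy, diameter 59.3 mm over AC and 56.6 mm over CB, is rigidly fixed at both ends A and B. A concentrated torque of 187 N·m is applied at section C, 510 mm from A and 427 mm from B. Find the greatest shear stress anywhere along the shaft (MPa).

Compatibility: T_A·a/J_AC = T_B·b/J_CB with T_A + T_B = T₀.
J_AC = 1.21×10^-6 m⁴, J_CB = 1.01×10^-6 m⁴, so T_A = T₀·(J_AC/a)/((J_AC/a)+(J_CB/b)) = 93.91 N·m, T_B = 93.09 N·m.
τ in each portion: τ_AC = 2.29×10^6 Pa, τ_CB = 2.61×10^6 Pa; maximum is in CB.
τ_max = T_CB·r/J = 93.09·0.0283/1.01×10^-6 = 2.615×10^6 Pa.

2.61 MPa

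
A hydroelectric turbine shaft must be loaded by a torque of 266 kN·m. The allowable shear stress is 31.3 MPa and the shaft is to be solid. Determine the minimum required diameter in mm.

For a solid shaft τ_max = 16T/(πd³), so d = (16T/(π τ_allow))^(1/3) = (16·266000/(π·3.13×10^7))^(1/3) = 0.3511 m.

351 mm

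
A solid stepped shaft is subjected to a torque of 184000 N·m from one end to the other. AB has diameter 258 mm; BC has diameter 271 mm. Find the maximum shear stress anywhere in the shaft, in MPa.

Under the same torque, τ_max = 16T/(πd³) is largest where d is smallest — segment AB (d = 258 mm).
τ_max = 16·184000/(π·(0.258)³) = 5.457×10^7 Pa.

54.6 MPa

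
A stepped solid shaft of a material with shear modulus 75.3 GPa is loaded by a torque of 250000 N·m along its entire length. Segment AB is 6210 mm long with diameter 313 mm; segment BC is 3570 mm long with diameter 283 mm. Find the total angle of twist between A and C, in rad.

0.0407 rad

J_AB = π(0.313)⁴/32 = 9.42×10^-4 m⁴; J_BC = π(0.283)⁴/32 = 6.30×10^-4 m⁴.
θ = (T/G)·Σ L_i/J_i = (250000/75.3×10⁹)·(6.21/9.42×10^-4 + 3.57/6.30×10^-4) = 0.04070 rad.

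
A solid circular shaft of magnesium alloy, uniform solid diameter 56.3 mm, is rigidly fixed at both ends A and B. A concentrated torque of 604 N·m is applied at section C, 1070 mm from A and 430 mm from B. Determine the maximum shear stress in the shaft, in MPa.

With uniform GJ and both ends fixed, compatibility θ_AC = θ_CB gives T_A·a = T_B·b, together with T_A + T_B = T₀.
T_A = T₀·b/(a+b) = 604.0·430/1500 = 173.1 N·m; T_B = 430.9 N·m.
τ in each portion: τ_AC = 4.94×10^6 Pa, τ_CB = 1.23×10^7 Pa; maximum is in CB.
τ_max = T_CB·r/J = 430.9·0.0281/9.86×10^-7 = 1.230×10^7 Pa.

12.3 MPa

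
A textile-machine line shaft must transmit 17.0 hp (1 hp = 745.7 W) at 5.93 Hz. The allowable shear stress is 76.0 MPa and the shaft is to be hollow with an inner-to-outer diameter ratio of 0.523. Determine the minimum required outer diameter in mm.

29.1 mm

ω = 2π·5.93 = 37.26 rad/s, so T = P/ω = 17.0×745.7 / 37.26 = 340.2 N·m.
For a hollow shaft with d_i/d_o = 0.523: τ_max = 16T/(π d_o³ (1−k⁴)), so d_o = [16T/(π τ_allow (1−k⁴))]^(1/3) = [16·340.2/(π·7.60×10^7·0.9252)]^(1/3) = 0.02910 m.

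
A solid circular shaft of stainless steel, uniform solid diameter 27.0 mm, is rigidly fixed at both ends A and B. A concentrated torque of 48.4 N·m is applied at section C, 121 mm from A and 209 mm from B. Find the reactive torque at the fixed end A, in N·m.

30.7 N·m

With uniform GJ and both ends fixed, compatibility θ_AC = θ_CB gives T_A·a = T_B·b, together with T_A + T_B = T₀.
T_A = T₀·b/(a+b) = 48.40·209/330.0 = 30.65 N·m; T_B = 17.75 N·m.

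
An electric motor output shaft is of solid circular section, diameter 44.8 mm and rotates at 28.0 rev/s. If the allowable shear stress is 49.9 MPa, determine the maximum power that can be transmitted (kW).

J = πd⁴/32 = π(0.0448)⁴/32 = 3.955×10^-7 m⁴.
T_max = τ_allow·J/r = 4.99×10^7 × 3.955×10^-7 / 0.0224 = 881.0 N·m.
ω = 2π·28.0 = 175.9 rad/s, so P_max = T_max·ω = 1.550×10^5 W.

155 kW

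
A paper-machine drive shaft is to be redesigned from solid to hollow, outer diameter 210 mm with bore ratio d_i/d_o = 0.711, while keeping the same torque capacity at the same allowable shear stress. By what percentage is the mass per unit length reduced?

39.8 %

Equal τ_max and T ⇒ the solid shaft needs d_s³ = d_o³(1−k⁴), so d_s = 210·(1−0.711⁴)^(1/3) = 190.3 mm.
Area ratio A_h/A_s = d_o²(1−k²)/d_s² = (1−k²)/(1−k⁴)^(2/3) = 0.6020.
Mass saving = 1 − 0.6020 = 39.8 %.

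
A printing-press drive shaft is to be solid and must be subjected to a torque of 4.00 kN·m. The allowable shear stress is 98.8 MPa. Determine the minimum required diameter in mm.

59.1 mm

For a solid shaft τ_max = 16T/(πd³), so d = (16T/(π τ_allow))^(1/3) = (16·4000/(π·9.88×10^7))^(1/3) = 0.05908 m.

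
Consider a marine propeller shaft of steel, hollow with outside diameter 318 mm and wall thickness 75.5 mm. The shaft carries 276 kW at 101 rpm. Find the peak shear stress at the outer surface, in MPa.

ω = 2π·101/60 = 10.58 rad/s, so T = P/ω = 276×10³ / 10.58 = 26100 N·m.
J = π(d_o⁴ − d_i⁴)/32 = π(0.318⁴ − 0.167⁴)/32 = 9.276×10^-4 m⁴.
τ_max = T·r/J = 26100 × 0.159 / 9.276×10^-4 = 4.473×10^6 Pa.

4.47 MPa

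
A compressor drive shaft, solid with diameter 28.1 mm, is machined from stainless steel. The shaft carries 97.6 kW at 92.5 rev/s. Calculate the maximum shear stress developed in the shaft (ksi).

ω = 2π·92.5 = 581.2 rad/s, so T = P/ω = 97.6×10³ / 581.2 = 167.9 N·m.
J = πd⁴/32 = π(0.0281)⁴/32 = 6.121×10^-8 m⁴.
τ_max = T·r/J = 167.9 × 0.0140 / 6.121×10^-8 = 3.855×10^7 Pa.

5.59 ksi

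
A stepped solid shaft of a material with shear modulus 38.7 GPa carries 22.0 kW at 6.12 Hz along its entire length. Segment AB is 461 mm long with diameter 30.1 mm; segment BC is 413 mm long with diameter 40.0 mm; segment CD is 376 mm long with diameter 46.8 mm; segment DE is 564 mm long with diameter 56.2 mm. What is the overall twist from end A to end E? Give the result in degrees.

ω = 2π·6.12 = 38.45 rad/s, so T = P/ω = 22.0×10³ / 38.45 = 572.1 N·m.
J_AB = π(0.0301)⁴/32 = 8.06×10^-8 m⁴; J_BC = π(0.0400)⁴/32 = 2.51×10^-7 m⁴; J_CD = π(0.0468)⁴/32 = 4.71×10^-7 m⁴; J_DE = π(0.0562)⁴/32 = 9.79×10^-7 m⁴.
θ = (T/G)·Σ L_i/J_i = (572.1/38.7×10⁹)·(0.461/8.06×10^-8 + 0.413/2.51×10^-7 + 0.376/4.71×10^-7 + 0.564/9.79×10^-7) = 0.1292 rad.

7.40°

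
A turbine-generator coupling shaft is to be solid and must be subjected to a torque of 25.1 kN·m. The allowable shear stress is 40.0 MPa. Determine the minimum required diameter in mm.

For a solid shaft τ_max = 16T/(πd³), so d = (16T/(π τ_allow))^(1/3) = (16·25100/(π·4.00×10^7))^(1/3) = 0.1473 m.

147 mm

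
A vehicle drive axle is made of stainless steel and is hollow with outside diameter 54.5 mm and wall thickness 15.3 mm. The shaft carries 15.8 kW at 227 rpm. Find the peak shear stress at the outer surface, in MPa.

21.7 MPa

ω = 2π·227/60 = 23.77 rad/s, so T = P/ω = 15.8×10³ / 23.77 = 664.7 N·m.
J = π(d_o⁴ − d_i⁴)/32 = π(0.0545⁴ − 0.0239⁴)/32 = 8.341×10^-7 m⁴.
τ_max = T·r/J = 664.7 × 0.0272 / 8.341×10^-7 = 2.171×10^7 Pa.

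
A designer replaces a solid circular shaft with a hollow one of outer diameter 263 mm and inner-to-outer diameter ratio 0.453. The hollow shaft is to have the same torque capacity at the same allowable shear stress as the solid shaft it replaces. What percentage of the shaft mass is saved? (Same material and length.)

Equal τ_max and T ⇒ the solid shaft needs d_s³ = d_o³(1−k⁴), so d_s = 263·(1−0.453⁴)^(1/3) = 259.3 mm.
Area ratio A_h/A_s = d_o²(1−k²)/d_s² = (1−k²)/(1−k⁴)^(2/3) = 0.8179.
Mass saving = 1 − 0.8179 = 18.2 %.

18.2 %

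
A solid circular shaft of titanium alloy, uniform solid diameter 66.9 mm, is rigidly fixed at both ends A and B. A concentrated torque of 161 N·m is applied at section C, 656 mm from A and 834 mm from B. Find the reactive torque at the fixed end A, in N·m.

With uniform GJ and both ends fixed, compatibility θ_AC = θ_CB gives T_A·a = T_B·b, together with T_A + T_B = T₀.
T_A = T₀·b/(a+b) = 161.0·834/1490 = 90.12 N·m; T_B = 70.88 N·m.

90.1 N·m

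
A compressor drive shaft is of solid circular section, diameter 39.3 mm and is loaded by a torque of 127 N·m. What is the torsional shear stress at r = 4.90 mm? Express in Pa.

J = πd⁴/32 = π(0.0393)⁴/32 = 2.342×10^-7 m⁴.
Shear stress varies linearly with radius: τ = T·r/J = 127.0 × 0.00490 / 2.342×10^-7 = 2.657×10^6 Pa.

2.66e6 Pa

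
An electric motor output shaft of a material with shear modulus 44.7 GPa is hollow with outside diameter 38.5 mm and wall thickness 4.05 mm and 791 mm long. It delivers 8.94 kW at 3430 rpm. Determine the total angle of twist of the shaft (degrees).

ω = 2π·3430/60 = 359.2 rad/s, so T = P/ω = 8.94×10³ / 359.2 = 24.89 N·m.
J = π(d_o⁴ − d_i⁴)/32 = π(0.0385⁴ − 0.0304⁴)/32 = 1.318×10^-7 m⁴.
θ = T·L/(G·J) = 24.89 × 0.791 / (44.7×10⁹ × 1.318×10^-7) = 3.340×10^-3 rad.

0.191°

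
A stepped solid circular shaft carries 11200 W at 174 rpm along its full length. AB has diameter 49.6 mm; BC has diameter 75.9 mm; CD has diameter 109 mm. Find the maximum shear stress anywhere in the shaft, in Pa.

ω = 2π·174/60 = 18.22 rad/s, so T = P/ω = 11200 / 18.22 = 614.7 N·m.
Under the same torque, τ_max = 16T/(πd³) is largest where d is smallest — segment AB (d = 49.6 mm).
τ_max = 16·614.7/(π·(0.0496)³) = 2.565×10^7 Pa.

2.57e7 Pa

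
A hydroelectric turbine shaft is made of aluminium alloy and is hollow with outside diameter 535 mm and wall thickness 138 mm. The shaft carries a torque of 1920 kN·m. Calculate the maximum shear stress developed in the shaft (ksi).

J = π(d_o⁴ − d_i⁴)/32 = π(0.535⁴ − 0.259⁴)/32 = 7.601×10^-3 m⁴.
τ_max = T·r/J = 1.920e6 × 0.268 / 7.601×10^-3 = 6.757×10^7 Pa.

9.80 ksi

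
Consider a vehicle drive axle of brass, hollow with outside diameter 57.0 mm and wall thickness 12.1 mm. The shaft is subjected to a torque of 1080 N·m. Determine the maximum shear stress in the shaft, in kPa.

33400 kPa

J = π(d_o⁴ − d_i⁴)/32 = π(0.0570⁴ − 0.0328⁴)/32 = 9.227×10^-7 m⁴.
τ_max = T·r/J = 1080 × 0.0285 / 9.227×10^-7 = 3.336×10^7 Pa.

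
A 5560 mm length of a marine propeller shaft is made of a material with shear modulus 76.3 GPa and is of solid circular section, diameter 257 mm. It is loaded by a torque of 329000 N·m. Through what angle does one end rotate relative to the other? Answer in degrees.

3.21°

J = πd⁴/32 = π(0.257)⁴/32 = 4.283×10^-4 m⁴.
θ = T·L/(G·J) = 329000 × 5.56 / (76.3×10⁹ × 4.283×10^-4) = 0.05598 rad.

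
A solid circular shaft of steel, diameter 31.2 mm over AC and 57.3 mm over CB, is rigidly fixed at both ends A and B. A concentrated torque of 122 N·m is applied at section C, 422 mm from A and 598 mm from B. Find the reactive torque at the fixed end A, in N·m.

Compatibility: T_A·a/J_AC = T_B·b/J_CB with T_A + T_B = T₀.
J_AC = 9.30×10^-8 m⁴, J_CB = 1.06×10^-6 m⁴, so T_A = T₀·(J_AC/a)/((J_AC/a)+(J_CB/b)) = 13.51 N·m, T_B = 108.5 N·m.

13.5 N·m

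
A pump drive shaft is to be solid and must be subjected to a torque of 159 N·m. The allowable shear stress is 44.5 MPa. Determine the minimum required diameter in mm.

For a solid shaft τ_max = 16T/(πd³), so d = (16T/(π τ_allow))^(1/3) = (16·159.0/(π·4.45×10^7))^(1/3) = 0.02630 m.

26.3 mm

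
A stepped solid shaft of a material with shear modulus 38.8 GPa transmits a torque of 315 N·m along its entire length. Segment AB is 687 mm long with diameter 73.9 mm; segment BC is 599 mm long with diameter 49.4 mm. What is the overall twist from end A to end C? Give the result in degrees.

0.586°

J_AB = π(0.0739)⁴/32 = 2.93×10^-6 m⁴; J_BC = π(0.0494)⁴/32 = 5.85×10^-7 m⁴.
θ = (T/G)·Σ L_i/J_i = (315.0/38.8×10⁹)·(0.687/2.93×10^-6 + 0.599/5.85×10^-7) = 0.01022 rad.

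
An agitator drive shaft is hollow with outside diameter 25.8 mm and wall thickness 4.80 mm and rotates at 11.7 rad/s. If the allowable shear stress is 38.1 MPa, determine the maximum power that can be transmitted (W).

1270 W

J = π(d_o⁴ − d_i⁴)/32 = π(0.0258⁴ − 0.0162⁴)/32 = 3.674×10^-8 m⁴.
T_max = τ_allow·J/r = 3.81×10^7 × 3.674×10^-8 / 0.0129 = 108.5 N·m.
ω = 11.7 rad/s, so P_max = T_max·ω = 1269 W.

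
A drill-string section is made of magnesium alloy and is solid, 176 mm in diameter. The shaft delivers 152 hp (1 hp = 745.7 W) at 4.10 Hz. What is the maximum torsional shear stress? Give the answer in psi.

ω = 2π·4.10 = 25.76 rad/s, so T = P/ω = 152×745.7 / 25.76 = 4400 N·m.
J = πd⁴/32 = π(0.176)⁴/32 = 9.420×10^-5 m⁴.
τ_max = T·r/J = 4400 × 0.0880 / 9.420×10^-5 = 4.110×10^6 Pa.

596 psi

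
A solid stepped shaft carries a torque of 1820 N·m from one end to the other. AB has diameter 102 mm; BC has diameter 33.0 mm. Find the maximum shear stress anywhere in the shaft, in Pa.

2.58e8 Pa

Under the same torque, τ_max = 16T/(πd³) is largest where d is smallest — segment BC (d = 33.0 mm).
τ_max = 16·1820/(π·(0.0330)³) = 2.579×10^8 Pa.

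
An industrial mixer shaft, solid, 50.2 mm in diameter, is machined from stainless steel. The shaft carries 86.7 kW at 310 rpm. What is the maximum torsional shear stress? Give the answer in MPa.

108 MPa

ω = 2π·310/60 = 32.46 rad/s, so T = P/ω = 86.7×10³ / 32.46 = 2671 N·m.
J = πd⁴/32 = π(0.0502)⁴/32 = 6.235×10^-7 m⁴.
τ_max = T·r/J = 2671 × 0.0251 / 6.235×10^-7 = 1.075×10^8 Pa.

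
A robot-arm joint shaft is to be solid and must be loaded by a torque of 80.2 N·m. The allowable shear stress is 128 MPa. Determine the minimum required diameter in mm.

14.7 mm

For a solid shaft τ_max = 16T/(πd³), so d = (16T/(π τ_allow))^(1/3) = (16·80.20/(π·1.28×10^8))^(1/3) = 0.01472 m.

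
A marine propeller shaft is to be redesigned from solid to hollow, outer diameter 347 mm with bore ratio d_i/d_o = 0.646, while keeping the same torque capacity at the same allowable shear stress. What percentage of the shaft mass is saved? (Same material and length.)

33.8 %

Equal τ_max and T ⇒ the solid shaft needs d_s³ = d_o³(1−k⁴), so d_s = 347·(1−0.646⁴)^(1/3) = 325.6 mm.
Area ratio A_h/A_s = d_o²(1−k²)/d_s² = (1−k²)/(1−k⁴)^(2/3) = 0.6620.
Mass saving = 1 − 0.6620 = 33.8 %.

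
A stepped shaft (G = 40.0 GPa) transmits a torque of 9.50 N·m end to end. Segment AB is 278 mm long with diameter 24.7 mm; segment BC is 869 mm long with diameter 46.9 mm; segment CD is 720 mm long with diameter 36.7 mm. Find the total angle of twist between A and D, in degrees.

J_AB = π(0.0247)⁴/32 = 3.65×10^-8 m⁴; J_BC = π(0.0469)⁴/32 = 4.75×10^-7 m⁴; J_CD = π(0.0367)⁴/32 = 1.78×10^-7 m⁴.
θ = (T/G)·Σ L_i/J_i = (9.500/40.0×10⁹)·(0.278/3.65×10^-8 + 0.869/4.75×10^-7 + 0.720/1.78×10^-7) = 3.201×10^-3 rad.

0.183°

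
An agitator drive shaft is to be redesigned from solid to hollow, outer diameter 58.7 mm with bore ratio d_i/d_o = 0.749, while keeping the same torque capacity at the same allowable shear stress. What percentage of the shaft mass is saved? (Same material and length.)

43.5 %

Equal τ_max and T ⇒ the solid shaft needs d_s³ = d_o³(1−k⁴), so d_s = 58.7·(1−0.749⁴)^(1/3) = 51.75 mm.
Area ratio A_h/A_s = d_o²(1−k²)/d_s² = (1−k²)/(1−k⁴)^(2/3) = 0.5648.
Mass saving = 1 − 0.5648 = 43.5 %.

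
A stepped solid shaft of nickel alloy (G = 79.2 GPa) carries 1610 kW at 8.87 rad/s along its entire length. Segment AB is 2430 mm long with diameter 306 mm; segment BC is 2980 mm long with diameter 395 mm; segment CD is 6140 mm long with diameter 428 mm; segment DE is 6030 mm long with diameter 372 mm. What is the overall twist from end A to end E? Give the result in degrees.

ω = 8.87 rad/s, so T = P/ω = 1610×10³ / 8.870 = 181500 N·m.
J_AB = π(0.306)⁴/32 = 8.61×10^-4 m⁴; J_BC = π(0.395)⁴/32 = 2.39×10^-3 m⁴; J_CD = π(0.428)⁴/32 = 3.29×10^-3 m⁴; J_DE = π(0.372)⁴/32 = 1.88×10^-3 m⁴.
θ = (T/G)·Σ L_i/J_i = (181500/79.2×10⁹)·(2.43/8.61×10^-4 + 2.98/2.39×10^-3 + 6.14/3.29×10^-3 + 6.03/1.88×10^-3) = 0.02095 rad.

1.20°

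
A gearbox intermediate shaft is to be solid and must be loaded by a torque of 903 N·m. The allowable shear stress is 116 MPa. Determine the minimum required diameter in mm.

34.1 mm

For a solid shaft τ_max = 16T/(πd³), so d = (16T/(π τ_allow))^(1/3) = (16·903.0/(π·1.16×10^8))^(1/3) = 0.03410 m.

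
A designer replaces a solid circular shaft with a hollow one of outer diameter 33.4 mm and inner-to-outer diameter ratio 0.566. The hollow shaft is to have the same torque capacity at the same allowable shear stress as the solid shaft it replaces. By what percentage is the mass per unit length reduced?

Equal τ_max and T ⇒ the solid shaft needs d_s³ = d_o³(1−k⁴), so d_s = 33.4·(1−0.566⁴)^(1/3) = 32.22 mm.
Area ratio A_h/A_s = d_o²(1−k²)/d_s² = (1−k²)/(1−k⁴)^(2/3) = 0.7305.
Mass saving = 1 − 0.7305 = 26.9 %.

26.9 %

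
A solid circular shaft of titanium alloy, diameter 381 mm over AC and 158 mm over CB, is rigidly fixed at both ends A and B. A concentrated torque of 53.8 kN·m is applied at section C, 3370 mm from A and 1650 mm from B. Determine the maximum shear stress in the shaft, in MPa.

4.67 MPa

Compatibility: T_A·a/J_AC = T_B·b/J_CB with T_A + T_B = T₀.
J_AC = 2.07×10^-3 m⁴, J_CB = 6.12×10^-5 m⁴, so T_A = T₀·(J_AC/a)/((J_AC/a)+(J_CB/b)) = 50740 N·m, T_B = 3065 N·m.
τ in each portion: τ_AC = 4.67×10^6 Pa, τ_CB = 3.96×10^6 Pa; maximum is in AC.
τ_max = T_AC·r/J = 50740·0.191/2.07×10^-3 = 4.672×10^6 Pa.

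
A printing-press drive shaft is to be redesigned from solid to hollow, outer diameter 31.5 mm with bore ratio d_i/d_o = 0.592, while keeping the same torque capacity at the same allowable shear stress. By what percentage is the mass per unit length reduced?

29.1 %

Equal τ_max and T ⇒ the solid shaft needs d_s³ = d_o³(1−k⁴), so d_s = 31.5·(1−0.592⁴)^(1/3) = 30.15 mm.
Area ratio A_h/A_s = d_o²(1−k²)/d_s² = (1−k²)/(1−k⁴)^(2/3) = 0.7088.
Mass saving = 1 − 0.7088 = 29.1 %.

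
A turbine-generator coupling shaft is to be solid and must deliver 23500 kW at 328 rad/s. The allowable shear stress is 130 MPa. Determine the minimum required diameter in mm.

141 mm

ω = 328 rad/s, so T = P/ω = 23500×10³ / 328.0 = 71650 N·m.
For a solid shaft τ_max = 16T/(πd³), so d = (16T/(π τ_allow))^(1/3) = (16·71650/(π·1.30×10^8))^(1/3) = 0.1411 m.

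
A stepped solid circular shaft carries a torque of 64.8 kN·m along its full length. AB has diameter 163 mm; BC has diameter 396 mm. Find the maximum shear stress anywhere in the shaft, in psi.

Under the same torque, τ_max = 16T/(πd³) is largest where d is smallest — segment AB (d = 163 mm).
τ_max = 16·64800/(π·(0.163)³) = 7.620×10^7 Pa.

11100 psi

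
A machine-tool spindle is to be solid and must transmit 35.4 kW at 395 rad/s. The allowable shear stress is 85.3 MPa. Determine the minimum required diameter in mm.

ω = 395 rad/s, so T = P/ω = 35.4×10³ / 395.0 = 89.62 N·m.
For a solid shaft τ_max = 16T/(πd³), so d = (16T/(π τ_allow))^(1/3) = (16·89.62/(π·8.53×10^7))^(1/3) = 0.01749 m.

17.5 mm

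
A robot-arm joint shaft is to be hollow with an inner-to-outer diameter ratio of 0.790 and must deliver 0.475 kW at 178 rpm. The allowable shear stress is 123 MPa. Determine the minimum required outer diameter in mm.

12.0 mm

ω = 2π·178/60 = 18.64 rad/s, so T = P/ω = 0.475×10³ / 18.64 = 25.48 N·m.
For a hollow shaft with d_i/d_o = 0.790: τ_max = 16T/(π d_o³ (1−k⁴)), so d_o = [16T/(π τ_allow (1−k⁴))]^(1/3) = [16·25.48/(π·1.23×10^8·0.6105)]^(1/3) = 0.01200 m.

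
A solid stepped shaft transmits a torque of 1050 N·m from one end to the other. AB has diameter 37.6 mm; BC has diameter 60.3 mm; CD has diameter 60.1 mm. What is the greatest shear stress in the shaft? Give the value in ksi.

Under the same torque, τ_max = 16T/(πd³) is largest where d is smallest — segment AB (d = 37.6 mm).
τ_max = 16·1050/(π·(0.0376)³) = 1.006×10^8 Pa.

14.6 ksi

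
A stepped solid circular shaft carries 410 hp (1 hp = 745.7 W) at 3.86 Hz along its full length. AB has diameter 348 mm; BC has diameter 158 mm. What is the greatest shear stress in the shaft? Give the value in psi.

ω = 2π·3.86 = 24.25 rad/s, so T = P/ω = 410×745.7 / 24.25 = 12610 N·m.
Under the same torque, τ_max = 16T/(πd³) is largest where d is smallest — segment BC (d = 158 mm).
τ_max = 16·12610/(π·(0.158)³) = 1.628×10^7 Pa.

2360 psi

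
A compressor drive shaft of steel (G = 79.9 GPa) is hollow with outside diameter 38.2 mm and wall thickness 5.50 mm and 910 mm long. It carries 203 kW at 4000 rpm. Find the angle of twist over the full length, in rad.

ω = 2π·4000/60 = 418.9 rad/s, so T = P/ω = 203×10³ / 418.9 = 484.6 N·m.
J = π(d_o⁴ − d_i⁴)/32 = π(0.0382⁴ − 0.0272⁴)/32 = 1.553×10^-7 m⁴.
θ = T·L/(G·J) = 484.6 × 0.910 / (79.9×10⁹ × 1.553×10^-7) = 0.03554 rad.

0.0355 rad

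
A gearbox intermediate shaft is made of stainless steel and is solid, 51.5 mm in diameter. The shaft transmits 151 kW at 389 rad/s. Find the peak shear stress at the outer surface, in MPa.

ω = 389 rad/s, so T = P/ω = 151×10³ / 389.0 = 388.2 N·m.
J = πd⁴/32 = π(0.0515)⁴/32 = 6.906×10^-7 m⁴.
τ_max = T·r/J = 388.2 × 0.0257 / 6.906×10^-7 = 1.447×10^7 Pa.

14.5 MPa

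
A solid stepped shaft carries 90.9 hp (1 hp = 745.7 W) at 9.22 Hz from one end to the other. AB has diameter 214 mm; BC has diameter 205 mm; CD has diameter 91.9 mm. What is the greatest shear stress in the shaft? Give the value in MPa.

7.68 MPa

ω = 2π·9.22 = 57.93 rad/s, so T = P/ω = 90.9×745.7 / 57.93 = 1170 N·m.
Under the same torque, τ_max = 16T/(πd³) is largest where d is smallest — segment CD (d = 91.9 mm).
τ_max = 16·1170/(π·(0.0919)³) = 7.678×10^6 Pa.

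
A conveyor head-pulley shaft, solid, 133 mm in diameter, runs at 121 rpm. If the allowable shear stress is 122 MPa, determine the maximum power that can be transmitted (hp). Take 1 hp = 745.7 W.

958 hp

J = πd⁴/32 = π(0.133)⁴/32 = 3.072×10^-5 m⁴.
T_max = τ_allow·J/r = 1.22×10^8 × 3.072×10^-5 / 0.0665 = 56360 N·m.
ω = 2π·121/60 = 12.67 rad/s, so P_max = T_max·ω = 7.141×10^5 W.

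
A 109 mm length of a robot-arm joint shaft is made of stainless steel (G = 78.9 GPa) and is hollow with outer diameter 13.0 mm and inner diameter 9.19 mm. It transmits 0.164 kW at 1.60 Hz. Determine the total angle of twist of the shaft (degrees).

ω = 2π·1.60 = 10.05 rad/s, so T = P/ω = 0.164×10³ / 10.05 = 16.31 N·m.
J = π(d_o⁴ − d_i⁴)/32 = π(0.0130⁴ − 0.00919⁴)/32 = 2.104×10^-9 m⁴.
θ = T·L/(G·J) = 16.31 × 0.109 / (78.9×10⁹ × 2.104×10^-9) = 0.01071 rad.

0.614°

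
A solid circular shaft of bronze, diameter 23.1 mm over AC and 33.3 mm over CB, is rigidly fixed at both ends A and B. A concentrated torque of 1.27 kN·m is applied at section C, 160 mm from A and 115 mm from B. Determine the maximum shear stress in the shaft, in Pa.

Compatibility: T_A·a/J_AC = T_B·b/J_CB with T_A + T_B = T₀.
J_AC = 2.80×10^-8 m⁴, J_CB = 1.21×10^-7 m⁴, so T_A = T₀·(J_AC/a)/((J_AC/a)+(J_CB/b)) = 181.2 N·m, T_B = 1089 N·m.
τ in each portion: τ_AC = 7.49×10^7 Pa, τ_CB = 1.50×10^8 Pa; maximum is in CB.
τ_max = T_CB·r/J = 1089·0.0166/1.21×10^-7 = 1.502×10^8 Pa.

1.50e8 Pa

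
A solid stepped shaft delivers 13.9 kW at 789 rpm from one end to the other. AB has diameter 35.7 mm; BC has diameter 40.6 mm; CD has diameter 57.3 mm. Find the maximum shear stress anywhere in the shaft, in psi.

ω = 2π·789/60 = 82.62 rad/s, so T = P/ω = 13.9×10³ / 82.62 = 168.2 N·m.
Under the same torque, τ_max = 16T/(πd³) is largest where d is smallest — segment AB (d = 35.7 mm).
τ_max = 16·168.2/(π·(0.0357)³) = 1.883×10^7 Pa.

2730 psi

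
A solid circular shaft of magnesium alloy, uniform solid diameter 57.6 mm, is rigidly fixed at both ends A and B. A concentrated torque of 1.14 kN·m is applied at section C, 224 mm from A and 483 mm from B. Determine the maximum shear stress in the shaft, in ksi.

With uniform GJ and both ends fixed, compatibility θ_AC = θ_CB gives T_A·a = T_B·b, together with T_A + T_B = T₀.
T_A = T₀·b/(a+b) = 1140·483/707.0 = 778.8 N·m; T_B = 361.2 N·m.
τ in each portion: τ_AC = 2.08×10^7 Pa, τ_CB = 9.63×10^6 Pa; maximum is in AC.
τ_max = T_AC·r/J = 778.8·0.0288/1.08×10^-6 = 2.076×10^7 Pa.

3.01 ksi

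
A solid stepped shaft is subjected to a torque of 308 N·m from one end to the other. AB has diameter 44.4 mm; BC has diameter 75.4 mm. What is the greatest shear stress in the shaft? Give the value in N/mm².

Under the same torque, τ_max = 16T/(πd³) is largest where d is smallest — segment AB (d = 44.4 mm).
τ_max = 16·308.0/(π·(0.0444)³) = 1.792×10^7 Pa.

17.9 N/mm²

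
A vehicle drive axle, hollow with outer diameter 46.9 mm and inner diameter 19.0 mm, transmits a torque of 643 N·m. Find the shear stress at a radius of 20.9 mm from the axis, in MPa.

29.1 MPa

J = π(d_o⁴ − d_i⁴)/32 = π(0.0469⁴ − 0.0190⁴)/32 = 4.622×10^-7 m⁴.
Shear stress varies linearly with radius: τ = T·r/J = 643.0 × 0.0209 / 4.622×10^-7 = 2.908×10^7 Pa.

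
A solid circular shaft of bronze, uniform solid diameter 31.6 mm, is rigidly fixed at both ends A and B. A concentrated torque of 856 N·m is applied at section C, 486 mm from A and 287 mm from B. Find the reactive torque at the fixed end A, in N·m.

318 N·m

With uniform GJ and both ends fixed, compatibility θ_AC = θ_CB gives T_A·a = T_B·b, together with T_A + T_B = T₀.
T_A = T₀·b/(a+b) = 856.0·287/773.0 = 317.8 N·m; T_B = 538.2 N·m.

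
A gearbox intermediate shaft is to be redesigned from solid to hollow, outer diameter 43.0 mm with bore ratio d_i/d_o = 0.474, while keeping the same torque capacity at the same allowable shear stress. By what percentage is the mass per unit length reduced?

Equal τ_max and T ⇒ the solid shaft needs d_s³ = d_o³(1−k⁴), so d_s = 43.0·(1−0.474⁴)^(1/3) = 42.26 mm.
Area ratio A_h/A_s = d_o²(1−k²)/d_s² = (1−k²)/(1−k⁴)^(2/3) = 0.8026.
Mass saving = 1 − 0.8026 = 19.7 %.

19.7 %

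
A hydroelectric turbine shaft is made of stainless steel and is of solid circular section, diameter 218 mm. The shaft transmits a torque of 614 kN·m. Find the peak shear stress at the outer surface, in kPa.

302000 kPa

J = πd⁴/32 = π(0.218)⁴/32 = 2.217×10^-4 m⁴.
τ_max = T·r/J = 614000 × 0.109 / 2.217×10^-4 = 3.018×10^8 Pa.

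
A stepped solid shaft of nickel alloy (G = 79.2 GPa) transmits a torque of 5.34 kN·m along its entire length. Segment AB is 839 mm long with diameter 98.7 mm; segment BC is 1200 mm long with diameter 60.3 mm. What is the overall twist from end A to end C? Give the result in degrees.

3.92°

J_AB = π(0.0987)⁴/32 = 9.32×10^-6 m⁴; J_BC = π(0.0603)⁴/32 = 1.30×10^-6 m⁴.
θ = (T/G)·Σ L_i/J_i = (5340/79.2×10⁹)·(0.839/9.32×10^-6 + 1.20/1.30×10^-6) = 0.06841 rad.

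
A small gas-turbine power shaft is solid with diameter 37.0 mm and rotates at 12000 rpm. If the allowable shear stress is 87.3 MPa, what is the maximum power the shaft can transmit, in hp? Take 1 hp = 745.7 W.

1460 hp

J = πd⁴/32 = π(0.0370)⁴/32 = 1.840×10^-7 m⁴.
T_max = τ_allow·J/r = 8.73×10^7 × 1.840×10^-7 / 0.0185 = 868.3 N·m.
ω = 2π·12000/60 = 1257 rad/s, so P_max = T_max·ω = 1.091×10^6 W.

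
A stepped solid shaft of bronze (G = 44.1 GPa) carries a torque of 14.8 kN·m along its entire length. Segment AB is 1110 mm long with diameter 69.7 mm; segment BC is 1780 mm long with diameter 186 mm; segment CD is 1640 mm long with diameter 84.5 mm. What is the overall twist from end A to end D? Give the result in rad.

0.276 rad

J_AB = π(0.0697)⁴/32 = 2.32×10^-6 m⁴; J_BC = π(0.186)⁴/32 = 1.18×10^-4 m⁴; J_CD = π(0.0845)⁴/32 = 5.01×10^-6 m⁴.
θ = (T/G)·Σ L_i/J_i = (14800/44.1×10⁹)·(1.11/2.32×10^-6 + 1.78/1.18×10^-4 + 1.64/5.01×10^-6) = 0.2758 rad.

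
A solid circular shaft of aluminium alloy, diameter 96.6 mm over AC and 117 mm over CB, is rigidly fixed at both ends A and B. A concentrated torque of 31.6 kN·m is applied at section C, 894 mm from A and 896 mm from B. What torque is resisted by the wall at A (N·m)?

Compatibility: T_A·a/J_AC = T_B·b/J_CB with T_A + T_B = T₀.
J_AC = 8.55×10^-6 m⁴, J_CB = 1.84×10^-5 m⁴, so T_A = T₀·(J_AC/a)/((J_AC/a)+(J_CB/b)) = 10040 N·m, T_B = 21560 N·m.

10000 N·m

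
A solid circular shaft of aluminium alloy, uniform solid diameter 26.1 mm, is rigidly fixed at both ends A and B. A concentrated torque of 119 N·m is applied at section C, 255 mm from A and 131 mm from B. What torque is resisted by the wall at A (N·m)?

With uniform GJ and both ends fixed, compatibility θ_AC = θ_CB gives T_A·a = T_B·b, together with T_A + T_B = T₀.
T_A = T₀·b/(a+b) = 119.0·131/386.0 = 40.39 N·m; T_B = 78.61 N·m.

40.4 N·m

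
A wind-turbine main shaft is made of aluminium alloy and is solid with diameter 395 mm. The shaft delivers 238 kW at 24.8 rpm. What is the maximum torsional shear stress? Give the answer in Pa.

ω = 2π·24.8/60 = 2.597 rad/s, so T = P/ω = 238×10³ / 2.597 = 91640 N·m.
J = πd⁴/32 = π(0.395)⁴/32 = 2.390×10^-3 m⁴.
τ_max = T·r/J = 91640 × 0.198 / 2.390×10^-3 = 7.573×10^6 Pa.

7.57e6 Pa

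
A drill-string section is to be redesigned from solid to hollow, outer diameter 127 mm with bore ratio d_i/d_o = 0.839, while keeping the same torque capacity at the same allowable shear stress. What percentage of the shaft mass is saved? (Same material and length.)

Equal τ_max and T ⇒ the solid shaft needs d_s³ = d_o³(1−k⁴), so d_s = 127·(1−0.839⁴)^(1/3) = 101.1 mm.
Area ratio A_h/A_s = d_o²(1−k²)/d_s² = (1−k²)/(1−k⁴)^(2/3) = 0.4672.
Mass saving = 1 − 0.4672 = 53.3 %.

53.3 %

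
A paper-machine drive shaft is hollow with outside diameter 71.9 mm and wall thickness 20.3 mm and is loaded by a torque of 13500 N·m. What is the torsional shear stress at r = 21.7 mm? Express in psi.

16800 psi

J = π(d_o⁴ − d_i⁴)/32 = π(0.0719⁴ − 0.0313⁴)/32 = 2.529×10^-6 m⁴.
Shear stress varies linearly with radius: τ = T·r/J = 13500 × 0.0217 / 2.529×10^-6 = 1.158×10^8 Pa.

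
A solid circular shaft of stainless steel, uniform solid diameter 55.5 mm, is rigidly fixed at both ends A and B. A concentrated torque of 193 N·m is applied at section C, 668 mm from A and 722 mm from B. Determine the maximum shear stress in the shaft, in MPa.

2.99 MPa

With uniform GJ and both ends fixed, compatibility θ_AC = θ_CB gives T_A·a = T_B·b, together with T_A + T_B = T₀.
T_A = T₀·b/(a+b) = 193.0·722/1390 = 100.2 N·m; T_B = 92.75 N·m.
τ in each portion: τ_AC = 2.99×10^6 Pa, τ_CB = 2.76×10^6 Pa; maximum is in AC.
τ_max = T_AC·r/J = 100.2·0.0278/9.31×10^-7 = 2.987×10^6 Pa.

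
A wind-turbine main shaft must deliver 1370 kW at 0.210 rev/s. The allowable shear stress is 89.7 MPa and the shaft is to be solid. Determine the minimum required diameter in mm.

ω = 2π·0.210 = 1.319 rad/s, so T = P/ω = 1370×10³ / 1.319 = 1.038e6 N·m.
For a solid shaft τ_max = 16T/(πd³), so d = (16T/(π τ_allow))^(1/3) = (16·1.038e6/(π·8.97×10^7))^(1/3) = 0.3892 m.

389 mm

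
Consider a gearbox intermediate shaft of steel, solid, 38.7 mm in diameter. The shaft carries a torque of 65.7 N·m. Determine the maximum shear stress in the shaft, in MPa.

5.77 MPa

J = πd⁴/32 = π(0.0387)⁴/32 = 2.202×10^-7 m⁴.
τ_max = T·r/J = 65.70 × 0.0194 / 2.202×10^-7 = 5.773×10^6 Pa.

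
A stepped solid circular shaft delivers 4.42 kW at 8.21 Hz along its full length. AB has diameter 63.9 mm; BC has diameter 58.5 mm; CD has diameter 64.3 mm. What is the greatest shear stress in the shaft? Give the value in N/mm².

2.18 N/mm²

ω = 2π·8.21 = 51.58 rad/s, so T = P/ω = 4.42×10³ / 51.58 = 85.68 N·m.
Under the same torque, τ_max = 16T/(πd³) is largest where d is smallest — segment BC (d = 58.5 mm).
τ_max = 16·85.68/(π·(0.0585)³) = 2.180×10^6 Pa.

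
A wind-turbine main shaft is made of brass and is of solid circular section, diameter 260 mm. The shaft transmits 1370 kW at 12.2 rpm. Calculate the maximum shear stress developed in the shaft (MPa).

ω = 2π·12.2/60 = 1.278 rad/s, so T = P/ω = 1370×10³ / 1.278 = 1.072e6 N·m.
J = πd⁴/32 = π(0.260)⁴/32 = 4.486×10^-4 m⁴.
τ_max = T·r/J = 1.072e6 × 0.130 / 4.486×10^-4 = 3.107×10^8 Pa.

311 MPa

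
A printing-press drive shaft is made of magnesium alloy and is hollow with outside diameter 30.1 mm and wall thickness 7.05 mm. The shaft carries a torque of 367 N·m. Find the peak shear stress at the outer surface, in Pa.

J = π(d_o⁴ − d_i⁴)/32 = π(0.0301⁴ − 0.0160⁴)/32 = 7.415×10^-8 m⁴.
τ_max = T·r/J = 367.0 × 0.0151 / 7.415×10^-8 = 7.449×10^7 Pa.

7.45e7 Pa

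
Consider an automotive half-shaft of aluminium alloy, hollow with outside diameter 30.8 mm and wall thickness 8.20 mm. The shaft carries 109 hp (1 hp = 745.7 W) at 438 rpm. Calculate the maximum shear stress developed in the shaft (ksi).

ω = 2π·438/60 = 45.87 rad/s, so T = P/ω = 109×745.7 / 45.87 = 1772 N·m.
J = π(d_o⁴ − d_i⁴)/32 = π(0.0308⁴ − 0.0144⁴)/32 = 8.413×10^-8 m⁴.
τ_max = T·r/J = 1772 × 0.0154 / 8.413×10^-8 = 3.244×10^8 Pa.

47.0 ksi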